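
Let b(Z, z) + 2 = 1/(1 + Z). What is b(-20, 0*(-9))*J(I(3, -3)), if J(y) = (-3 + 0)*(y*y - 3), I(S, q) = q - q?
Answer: -351/19 ≈ -18.474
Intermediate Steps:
I(S, q) = 0
J(y) = 9 - 3*y**2 (J(y) = -3*(y**2 - 3) = -3*(-3 + y**2) = 9 - 3*y**2)
b(Z, z) = -2 + 1/(1 + Z)
b(-20, 0*(-9))*J(I(3, -3)) = ((-1 - 2*(-20))/(1 - 20))*(9 - 3*0**2) = ((-1 + 40)/(-19))*(9 - 3*0) = (-1/19*39)*(9 + 0) = -39/19*9 = -351/19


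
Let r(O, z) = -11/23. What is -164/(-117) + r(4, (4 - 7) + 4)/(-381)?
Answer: 479473/341757 ≈ 1.4030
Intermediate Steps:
r(O, z) = -11/23 (r(O, z) = -11*1/23 = -11/23)
-164/(-117) + r(4, (4 - 7) + 4)/(-381) = -164/(-117) - 11/23/(-381) = -164*(-1/117) - 11/23*(-1/381) = 164/117 + 11/8763 = 479473/341757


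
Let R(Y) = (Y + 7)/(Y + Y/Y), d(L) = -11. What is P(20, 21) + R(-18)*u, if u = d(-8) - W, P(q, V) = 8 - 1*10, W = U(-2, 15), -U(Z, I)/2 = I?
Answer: 175/17 ≈ 10.294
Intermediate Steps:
U(Z, I) = -2*I
W = -30 (W = -2*15 = -30)
R(Y) = (7 + Y)/(1 + Y) (R(Y) = (7 + Y)/(Y + 1) = (7 + Y)/(1 + Y))
P(q, V) = -2 (P(q, V) = 8 - 10 = -2)
u = 19 (u = -11 - 1*(-30) = -11 + 30 = 19)
P(20, 21) + R(-18)*u = -2 + ((7 - 18)/(1 - 18))*19 = -2 + (-11/(-17))*19 = -2 - 1/17*(-11)*19 = -2 + (11/17)*19 = -2 + 209/17 = 175/17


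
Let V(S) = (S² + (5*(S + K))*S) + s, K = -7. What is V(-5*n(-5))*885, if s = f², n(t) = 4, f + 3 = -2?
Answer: 2765625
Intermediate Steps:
f = -5 (f = -3 - 2 = -5)
s = 25 (s = (-5)² = 25)
V(S) = 25 + S² + S*(-35 + 5*S) (V(S) = (S² + (5*(S - 7))*S) + 25 = (S² + (5*(-7 + S))*S) + 25 = (S² + (-35 + 5*S)*S) + 25 = (S² + S*(-35 + 5*S)) + 25 = 25 + S² + S*(-35 + 5*S))
V(-5*n(-5))*885 = (25 - (-175)*4 + 6*(-5*4)²)*885 = (25 - 35*(-20) + 6*(-20)²)*885 = (25 + 700 + 6*400)*885 = (25 + 700 + 2400)*885 = 3125*885 = 2765625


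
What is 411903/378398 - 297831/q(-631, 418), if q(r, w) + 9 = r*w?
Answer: 221345073339/99808905266 ≈ 2.2177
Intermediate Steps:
q(r, w) = -9 + r*w
411903/378398 - 297831/q(-631, 418) = 411903/378398 - 297831/(-9 - 631*418) = 411903*(1/378398) - 297831/(-9 - 263758) = 411903/378398 - 297831/(-263767) = 411903/378398 - 297831*(-1/263767) = 411903/378398 + 297831/263767 = 221345073339/99808905266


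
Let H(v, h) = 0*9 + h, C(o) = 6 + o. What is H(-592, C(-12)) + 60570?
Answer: 60564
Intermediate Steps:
H(v, h) = h (H(v, h) = 0 + h = h)
H(-592, C(-12)) + 60570 = (6 - 12) + 60570 = -6 + 60570 = 60564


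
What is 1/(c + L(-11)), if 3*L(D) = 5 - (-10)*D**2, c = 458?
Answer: 1/863 ≈ 0.0011587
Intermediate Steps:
L(D) = 5/3 + 10*D**2/3 (L(D) = (5 - (-10)*D**2)/3 = (5 + 10*D**2)/3 = 5/3 + 10*D**2/3)
1/(c + L(-11)) = 1/(458 + (5/3 + (10/3)*(-11)**2)) = 1/(458 + (5/3 + (10/3)*121)) = 1/(458 + (5/3 + 1210/3)) = 1/(458 + 405) = 1/863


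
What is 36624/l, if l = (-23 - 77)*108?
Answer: -763/225 ≈ -3.3911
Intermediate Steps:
l = -10800 (l = -100*108 = -10800)
36624/l = 36624/(-10800) = 36624*(-1/10800) = -763/225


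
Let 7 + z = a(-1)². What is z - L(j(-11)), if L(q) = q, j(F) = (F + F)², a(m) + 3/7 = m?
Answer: -23959/49 ≈ -488.96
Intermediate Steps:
a(m) = -3/7 + m
j(F) = 4*F² (j(F) = (2*F)² = 4*F²)
z = -243/49 (z = -7 + (-3/7 - 1)² = -7 + (-10/7)² = -7 + 100/49 = -243/49 ≈ -4.9592)
z - L(j(-11)) = -243/49 - 4*(-11)² = -243/49 - 4*121 = -243/49 - 1*484 = -243/49 - 484 = -23959/49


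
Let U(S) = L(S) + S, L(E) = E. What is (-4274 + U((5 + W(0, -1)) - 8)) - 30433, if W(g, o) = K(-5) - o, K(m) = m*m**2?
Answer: -34961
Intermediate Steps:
K(m) = m**3
W(g, o) = -125 - o (W(g, o) = (-5)**3 - o = -125 - o)
U(S) = 2*S (U(S) = S + S = 2*S)
(-4274 + U((5 + W(0, -1)) - 8)) - 30433 = (-4274 + 2*((5 + (-125 - 1*(-1))) - 8)) - 30433 = (-4274 + 2*((5 + (-125 + 1)) - 8)) - 30433 = (-4274 + 2*((5 - 124) - 8)) - 30433 = (-4274 + 2*(-119 - 8)) - 30433 = (-4274 + 2*(-127)) - 30433 = (-4274 - 254) - 30433 = -4528 - 30433 = -34961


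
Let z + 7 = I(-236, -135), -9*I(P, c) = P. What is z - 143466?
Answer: -1291021/9 ≈ -1.4345e+5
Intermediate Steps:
I(P, c) = -P/9
z = 173/9 (z = -7 - ⅑*(-236) = -7 + 236/9 = 173/9 ≈ 19.222)
z - 143466 = 173/9 - 143466 = -1291021/9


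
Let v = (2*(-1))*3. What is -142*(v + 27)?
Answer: -2982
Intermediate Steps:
v = -6 (v = -2*3 = -6)
-142*(v + 27) = -142*(-6 + 27) = -142*21 = -2982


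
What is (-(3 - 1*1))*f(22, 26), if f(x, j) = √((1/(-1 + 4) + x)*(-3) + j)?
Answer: -2*I*√41 ≈ -12.806*I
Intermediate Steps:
f(x, j) = √(-1 + j - 3*x) (f(x, j) = √((1/3 + x)*(-3) + j) = √((⅓ + x)*(-3) + j) = √((-1 - 3*x) + j) = √(-1 + j - 3*x))
(-(3 - 1*1))*f(22, 26) = (-(3 - 1*1))*√(-1 + 26 - 3*22) = (-(3 - 1))*√(-1 + 26 - 66) = (-1*2)*√(-41) = -2*I*√41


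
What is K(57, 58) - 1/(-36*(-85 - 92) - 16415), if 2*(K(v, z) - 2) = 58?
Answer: 311334/10043 ≈ 31.000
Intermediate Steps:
K(v, z) = 31 (K(v, z) = 2 + (½)*58 = 2 + 29 = 31)
K(57, 58) - 1/(-36*(-85 - 92) - 16415) = 31 - 1/(-36*(-85 - 92) - 16415) = 31 - 1/(-36*(-177) - 16415) = 31 - 1/(6372 - 16415) = 31 - 1/(-10043) = 31 - 1*(-1/10043) = 31 + 1/10043 = 311334/10043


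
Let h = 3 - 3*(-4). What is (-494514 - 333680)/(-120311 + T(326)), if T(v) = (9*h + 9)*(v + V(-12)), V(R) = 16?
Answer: 828194/71063 ≈ 11.654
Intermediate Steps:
h = 15 (h = 3 + 12 = 15)
T(v) = 2304 + 144*v (T(v) = (9*15 + 9)*(v + 16) = (135 + 9)*(16 + v) = 144*(16 + v) = 2304 + 144*v)
(-494514 - 333680)/(-120311 + T(326)) = (-494514 - 333680)/(-120311 + (2304 + 144*326)) = -828194/(-120311 + (2304 + 46944)) = -828194/(-120311 + 49248) = -828194/(-71063) = -828194*(-1/71063) = 828194/71063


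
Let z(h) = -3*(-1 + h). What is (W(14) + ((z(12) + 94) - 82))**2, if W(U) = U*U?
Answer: 30625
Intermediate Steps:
z(h) = 3 - 3*h
W(U) = U**2
(W(14) + ((z(12) + 94) - 82))**2 = (14**2 + (((3 - 3*12) + 94) - 82))**2 = (196 + (((3 - 36) + 94) - 82))**2 = (196 + ((-33 + 94) - 82))**2 = (196 + (61 - 82))**2 = (196 - 21)**2 = 175**2 = 30625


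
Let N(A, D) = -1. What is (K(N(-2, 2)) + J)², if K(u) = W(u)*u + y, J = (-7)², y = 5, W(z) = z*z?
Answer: 2809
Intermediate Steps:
W(z) = z²
J = 49
K(u) = 5 + u³ (K(u) = u²*u + 5 = u³ + 5 = 5 + u³)
(K(N(-2, 2)) + J)² = ((5 + (-1)³) + 49)² = ((5 - 1) + 49)² = (4 + 49)² = 53² = 2809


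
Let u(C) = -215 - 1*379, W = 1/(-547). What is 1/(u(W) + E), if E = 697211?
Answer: 1/696617 ≈ 1.4355e-6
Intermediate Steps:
W = -1/547 ≈ -0.0018282
u(C) = -594 (u(C) = -215 - 379 = -594)
1/(u(W) + E) = 1/(-594 + 697211) = 1/696617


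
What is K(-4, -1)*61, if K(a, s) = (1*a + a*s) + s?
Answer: -61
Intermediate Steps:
K(a, s) = a + s + a*s (K(a, s) = (a + a*s) + s = a + s + a*s)
K(-4, -1)*61 = (-4 - 1 - 4*(-1))*61 = (-4 - 1 + 4)*61 = -1*61 = -61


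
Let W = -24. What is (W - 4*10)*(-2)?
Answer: 128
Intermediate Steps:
(W - 4*10)*(-2) = (-24 - 4*10)*(-2) = (-24 - 40)*(-2) = -64*(-2) = 128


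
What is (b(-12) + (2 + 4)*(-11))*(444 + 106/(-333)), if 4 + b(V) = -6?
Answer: -11228696/333 ≈ -33720.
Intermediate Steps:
b(V) = -10 (b(V) = -4 - 6 = -10)
(b(-12) + (2 + 4)*(-11))*(444 + 106/(-333)) = (-10 + (2 + 4)*(-11))*(444 + 106/(-333)) = (-10 + 6*(-11))*(444 + 106*(-1/333)) = (-10 - 66)*(444 - 106/333) = -76*147746/333 = -11228696/333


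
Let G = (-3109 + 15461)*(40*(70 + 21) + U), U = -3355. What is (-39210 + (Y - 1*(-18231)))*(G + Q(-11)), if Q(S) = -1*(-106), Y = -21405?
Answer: -149209735584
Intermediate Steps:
Q(S) = 106
G = 3520320 (G = (-3109 + 15461)*(40*(70 + 21) - 3355) = 12352*(40*91 - 3355) = 12352*(3640 - 3355) = 12352*285 = 3520320)
(-39210 + (Y - 1*(-18231)))*(G + Q(-11)) = (-39210 + (-21405 - 1*(-18231)))*(3520320 + 106) = (-39210 + (-21405 + 18231))*3520426 = (-39210 - 3174)*3520426 = -42384*3520426 = -149209735584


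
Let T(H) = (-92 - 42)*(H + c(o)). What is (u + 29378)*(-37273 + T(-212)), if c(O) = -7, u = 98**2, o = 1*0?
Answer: -309010314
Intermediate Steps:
o = 0
u = 9604
T(H) = 938 - 134*H (T(H) = (-92 - 42)*(H - 7) = -134*(-7 + H) = 938 - 134*H)
(u + 29378)*(-37273 + T(-212)) = (9604 + 29378)*(-37273 + (938 - 134*(-212))) = 38982*(-37273 + (938 + 28408)) = 38982*(-37273 + 29346) = 38982*(-7927) = -309010314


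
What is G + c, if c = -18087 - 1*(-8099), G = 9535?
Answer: -453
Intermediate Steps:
c = -9988 (c = -18087 + 8099 = -9988)
G + c = 9535 - 9988 = -453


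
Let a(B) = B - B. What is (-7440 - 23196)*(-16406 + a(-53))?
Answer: 502614216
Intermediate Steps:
a(B) = 0
(-7440 - 23196)*(-16406 + a(-53)) = (-7440 - 23196)*(-16406 + 0) = -30636*(-16406) = 502614216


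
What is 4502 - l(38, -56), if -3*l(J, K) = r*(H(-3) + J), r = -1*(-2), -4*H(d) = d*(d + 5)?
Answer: 13585/3 ≈ 4528.3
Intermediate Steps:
H(d) = -d*(5 + d)/4 (H(d) = -d*(d + 5)/4 = -d*(5 + d)/4)
r = 2
l(J, K) = -1 - 2*J/3 (l(J, K) = -2*(-¼*(-3)*(5 - 3) + J)/3 = -2*(-¼*(-3)*2 + J)/3 = -2*(3/2 + J)/3 = -(3 + 2*J)/3 = -1 - 2*J/3)
4502 - l(38, -56) = 4502 - (-1 - ⅔*38) = 4502 - (-1 - 76/3) = 4502 - 1*(-79/3) = 4502 + 79/3 = 13585/3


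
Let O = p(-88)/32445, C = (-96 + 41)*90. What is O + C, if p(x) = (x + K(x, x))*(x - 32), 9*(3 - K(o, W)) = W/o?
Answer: -96355522/19467 ≈ -4949.7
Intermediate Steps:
K(o, W) = 3 - W/(9*o)
p(x) = (-32 + x)*(26/9 + x) (p(x) = (x + (3 - x/(9*x)))*(x - 32) = (x + (3 - 1/9))*(-32 + x) = (x + 26/9)*(-32 + x) = (26/9 + x)*(-32 + x) = (-32 + x)*(26/9 + x))
C = -4950 (C = -55*90 = -4950)
O = 6128/19467 (O = (-832/9 + (-88)**2 - 262/9*(-88))/32445 = (-832/9 + 7744 + 23056/9)*(1/32445) = (30640/3)*(1/32445) = 6128/19467 ≈ 0.31479)
O + C = 6128/19467 - 4950 = -96355522/19467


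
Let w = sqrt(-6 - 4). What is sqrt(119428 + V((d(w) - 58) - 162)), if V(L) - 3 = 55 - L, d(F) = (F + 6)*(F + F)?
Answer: sqrt(119726 - 12*I*sqrt(10)) ≈ 346.01 - 0.055*I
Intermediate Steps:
w = I*sqrt(10) (w = sqrt(-10) = I*sqrt(10) ≈ 3.1623*I)
d(F) = 2*F*(6 + F) (d(F) = (6 + F)*(2*F) = 2*F*(6 + F))
V(L) = 58 - L (V(L) = 3 + (55 - L) = 58 - L)
sqrt(119428 + V((d(w) - 58) - 162)) = sqrt(119428 + (58 - ((2*(I*sqrt(10))*(6 + I*sqrt(10)) - 58) - 162))) = sqrt(119428 + (58 - ((2*I*sqrt(10)*(6 + I*sqrt(10)) - 58) - 162))) = sqrt(119428 + (58 - ((-58 + 2*I*sqrt(10)*(6 + I*sqrt(10))) - 162))) = sqrt(119428 + (58 - (-220 + 2*I*sqrt(10)*(6 + I*sqrt(10))))) = sqrt(119428 + (58 + (220 - 2*I*sqrt(10)*(6 + I*sqrt(10))))) = sqrt(119428 + (278 - 2*I*sqrt(10)*(6 + I*sqrt(10)))) = sqrt(119706 - 2*I*sqrt(10)*(6 + I*sqrt(10)))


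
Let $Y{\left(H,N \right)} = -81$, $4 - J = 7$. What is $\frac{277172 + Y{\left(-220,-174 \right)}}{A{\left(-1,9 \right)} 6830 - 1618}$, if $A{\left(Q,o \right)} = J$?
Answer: $- \frac{277091}{22108} \approx -12.534$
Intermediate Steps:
$J = -3$ ($J = 4 - 7 = -3$)
$A{\left(Q,o \right)} = -3$
$\frac{277172 + Y{\left(-220,-174 \right)}}{A{\left(-1,9 \right)} 6830 - 1618} = \frac{277172 - 81}{\left(-3\right) 6830 - 1618} = \frac{277091}{-20490 - 1618} = \frac{277091}{-22108} = 277091 \left(- \frac{1}{22108}\right) = - \frac{277091}{22108}$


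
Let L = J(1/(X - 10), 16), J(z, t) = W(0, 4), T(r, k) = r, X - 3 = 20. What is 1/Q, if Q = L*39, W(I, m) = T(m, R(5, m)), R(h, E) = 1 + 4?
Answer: 1/156 ≈ 0.0064103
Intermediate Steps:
X = 23 (X = 3 + 20 = 23)
R(h, E) = 5
W(I, m) = m
J(z, t) = 4
L = 4
Q = 156 (Q = 4*39 = 156)
1/Q = 1/156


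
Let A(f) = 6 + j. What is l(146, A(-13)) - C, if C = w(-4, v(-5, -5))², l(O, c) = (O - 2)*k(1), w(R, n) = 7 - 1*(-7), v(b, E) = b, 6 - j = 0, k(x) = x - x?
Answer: -196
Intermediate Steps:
k(x) = 0
j = 6 (j = 6 - 1*0 = 6 + 0 = 6)
A(f) = 12 (A(f) = 6 + 6 = 12)
w(R, n) = 14 (w(R, n) = 7 + 7 = 14)
l(O, c) = 0 (l(O, c) = (O - 2)*0 = (-2 + O)*0 = 0)
C = 196 (C = 14² = 196)
l(146, A(-13)) - C = 0 - 1*196 = 0 - 196 = -196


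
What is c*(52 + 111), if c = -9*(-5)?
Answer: 7335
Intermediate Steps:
c = 45 (c = -9*(-5) = 45)
c*(52 + 111) = 45*(52 + 111) = 45*163 = 7335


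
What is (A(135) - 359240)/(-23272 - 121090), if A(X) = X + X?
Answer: 179485/72181 ≈ 2.4866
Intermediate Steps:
A(X) = 2*X
(A(135) - 359240)/(-23272 - 121090) = (2*135 - 359240)/(-23272 - 121090) = (270 - 359240)/(-144362) = -358970*(-1/144362) = 179485/72181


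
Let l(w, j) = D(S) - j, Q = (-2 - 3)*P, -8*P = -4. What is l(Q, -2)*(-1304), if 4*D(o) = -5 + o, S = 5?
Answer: -2608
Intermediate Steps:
P = 1/2 (P = -1/8*(-4) = 1/2 ≈ 0.50000)
D(o) = -5/4 + o/4 (D(o) = (-5 + o)/4 = -5/4 + o/4)
Q = -5/2 (Q = (-2 - 3)*(1/2) = -5*1/2 = -5/2 ≈ -2.5000)
l(w, j) = -j (l(w, j) = (-5/4 + (1/4)*5) - j = (-5/4 + 5/4) - j = 0 - j = -j)
l(Q, -2)*(-1304) = -1*(-2)*(-1304) = 2*(-1304) = -2608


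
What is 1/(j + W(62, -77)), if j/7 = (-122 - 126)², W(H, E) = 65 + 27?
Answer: 1/430620 ≈ 2.3222e-6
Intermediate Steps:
W(H, E) = 92
j = 430528 (j = 7*(-122 - 126)² = 7*(-248)² = 7*61504 = 430528)
1/(j + W(62, -77)) = 1/(430528 + 92) = 1/430620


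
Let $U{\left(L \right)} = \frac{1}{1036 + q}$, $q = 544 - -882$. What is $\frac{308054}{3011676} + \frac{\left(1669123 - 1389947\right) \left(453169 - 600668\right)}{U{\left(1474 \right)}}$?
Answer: $- \frac{152662882199811406517}{1505838} \approx -1.0138 \cdot 10^{14}$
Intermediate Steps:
$q = 1426$ ($q = 544 + 882 = 1426$)
$U{\left(L \right)} = \frac{1}{2462}$ ($U{\left(L \right)} = \frac{1}{1036 + 1426} = \frac{1}{2462}$)
$\frac{308054}{3011676} + \frac{\left(1669123 - 1389947\right) \left(453169 - 600668\right)}{U{\left(1474 \right)}} = \frac{308054}{3011676} + \left(1669123 - 1389947\right) \left(453169 - 600668\right) \frac{1}{\frac{1}{2462}} = 308054 \cdot \frac{1}{3011676} + 279176 \left(-147499\right) 2462 = \frac{154027}{1505838} - 101380681188688 = - \frac{152662882199811406517}{1505838}$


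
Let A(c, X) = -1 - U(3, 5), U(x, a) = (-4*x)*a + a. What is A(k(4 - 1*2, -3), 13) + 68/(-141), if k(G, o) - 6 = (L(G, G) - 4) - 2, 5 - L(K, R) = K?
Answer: 7546/141 ≈ 53.518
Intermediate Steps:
L(K, R) = 5 - K
U(x, a) = a - 4*a*x (U(x, a) = -4*a*x + a = a - 4*a*x)
k(G, o) = 5 - G (k(G, o) = 6 + (((5 - G) - 4) - 2) = 6 + ((1 - G) - 2) = 6 + (-1 - G) = 5 - G)
A(c, X) = 54 (A(c, X) = -1 - 5*(1 - 4*3) = -1 - 5*(1 - 12) = -1 - 5*(-11) = -1 - 1*(-55) = -1 + 55 = 54)
A(k(4 - 1*2, -3), 13) + 68/(-141) = 54 + 68/(-141) = 54 + 68*(-1/141) = 54 - 68/141 = 7546/141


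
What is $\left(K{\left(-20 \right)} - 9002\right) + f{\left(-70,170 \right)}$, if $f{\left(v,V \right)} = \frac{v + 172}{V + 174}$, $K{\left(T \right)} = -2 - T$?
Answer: $- \frac{1545197}{172} \approx -8983.7$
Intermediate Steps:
$f{\left(v,V \right)} = \frac{172 + v}{174 + V}$
$\left(K{\left(-20 \right)} - 9002\right) + f{\left(-70,170 \right)} = \left(\left(-2 - -20\right) - 9002\right) + \frac{172 - 70}{174 + 170} = \left(\left(-2 + 20\right) - 9002\right) + \frac{1}{344} \cdot 102 = \left(18 - 9002\right) + \frac{1}{344} \cdot 102 = -8984 + \frac{51}{172} = - \frac{1545197}{172}$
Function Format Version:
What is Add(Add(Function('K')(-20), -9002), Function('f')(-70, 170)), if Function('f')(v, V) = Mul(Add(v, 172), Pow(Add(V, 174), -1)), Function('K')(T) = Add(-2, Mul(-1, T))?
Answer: Rational(-1545197, 172) ≈ -8983.7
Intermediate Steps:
Function('f')(v, V) = Mul(Pow(Add(174, V), -1), Add(172, v)) (Function('f')(v, V) = Mul(Add(172, v), Pow(Add(174, V), -1)) = Mul(Pow(Add(174, V), -1), Add(172, v)))
Add(Add(Function('K')(-20), -9002), Function('f')(-70, 170)) = Add(Add(Add(-2, Mul(-1, -20)), -9002), Mul(Pow(Add(174, 170), -1), Add(172, -70))) = Add(Add(Add(-2, 20), -9002), Mul(Pow(344, -1), 102)) = Add(Add(18, -9002), Mul(Rational(1, 344), 102)) = Add(-8984, Rational(51, 172)) = Rational(-1545197, 172)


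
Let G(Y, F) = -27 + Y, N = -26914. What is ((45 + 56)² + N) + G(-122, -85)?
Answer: -16862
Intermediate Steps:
((45 + 56)² + N) + G(-122, -85) = ((45 + 56)² - 26914) + (-27 - 122) = (101² - 26914) - 149 = (10201 - 26914) - 149 = -16713 - 149 = -16862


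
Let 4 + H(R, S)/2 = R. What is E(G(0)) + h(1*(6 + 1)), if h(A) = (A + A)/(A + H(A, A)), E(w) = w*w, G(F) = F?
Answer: 14/13 ≈ 1.0769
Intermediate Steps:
H(R, S) = -8 + 2*R
E(w) = w²
h(A) = 2*A/(-8 + 3*A) (h(A) = (A + A)/(A + (-8 + 2*A)) = (2*A)/(-8 + 3*A) = 2*A/(-8 + 3*A))
E(G(0)) + h(1*(6 + 1)) = 0² + 2*(1*(6 + 1))/(-8 + 3*(1*(6 + 1))) = 0 + 2*(1*7)/(-8 + 3*(1*7)) = 0 + 2*7/(-8 + 3*7) = 0 + 2*7/(-8 + 21) = 0 + 2*7/13 = 0 + 2*7*(1/13) = 0 + 14/13 = 14/13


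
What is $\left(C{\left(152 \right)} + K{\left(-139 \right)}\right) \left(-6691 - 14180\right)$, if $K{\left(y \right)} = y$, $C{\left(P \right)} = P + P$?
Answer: $-3443715$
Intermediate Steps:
$C{\left(P \right)} = 2 P$
$\left(C{\left(152 \right)} + K{\left(-139 \right)}\right) \left(-6691 - 14180\right) = \left(2 \cdot 152 - 139\right) \left(-6691 - 14180\right) = \left(304 - 139\right) \left(-20871\right) = 165 \left(-20871\right) = -3443715$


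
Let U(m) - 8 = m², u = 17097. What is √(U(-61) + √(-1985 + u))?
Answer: √(3729 + 2*√3778) ≈ 62.064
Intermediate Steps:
U(m) = 8 + m²
√(U(-61) + √(-1985 + u)) = √((8 + (-61)²) + √(-1985 + 17097)) = √((8 + 3721) + √15112) = √(3729 + 2*√3778)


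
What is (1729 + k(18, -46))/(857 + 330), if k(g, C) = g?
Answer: 1747/1187 ≈ 1.4718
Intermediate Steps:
(1729 + k(18, -46))/(857 + 330) = (1729 + 18)/(857 + 330) = 1747/1187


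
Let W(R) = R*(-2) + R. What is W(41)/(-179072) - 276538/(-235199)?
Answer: 49529855895/42117555328 ≈ 1.1760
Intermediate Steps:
W(R) = -R (W(R) = -2*R + R = -R)
W(41)/(-179072) - 276538/(-235199) = -1*41/(-179072) - 276538/(-235199) = -41*(-1/179072) - 276538*(-1/235199) = 41/179072 + 276538/235199 = 49529855895/42117555328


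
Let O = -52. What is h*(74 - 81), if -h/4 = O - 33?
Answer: -2380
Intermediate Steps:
h = 340 (h = -4*(-52 - 33) = -4*(-85) = 340)
h*(74 - 81) = 340*(74 - 81) = 340*(-7) = -2380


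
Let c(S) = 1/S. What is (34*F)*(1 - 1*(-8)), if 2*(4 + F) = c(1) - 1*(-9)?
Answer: 306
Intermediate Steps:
F = 1 (F = -4 + (1/1 - 1*(-9))/2 = -4 + (1 + 9)/2 = -4 + (½)*10 = -4 + 5 = 1)
(34*F)*(1 - 1*(-8)) = (34*1)*(1 - 1*(-8)) = 34*(1 + 8) = 34*9 = 306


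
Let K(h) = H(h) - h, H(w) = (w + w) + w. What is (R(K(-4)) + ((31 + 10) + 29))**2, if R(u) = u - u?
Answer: 4900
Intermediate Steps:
H(w) = 3*w (H(w) = 2*w + w = 3*w)
K(h) = 2*h (K(h) = 3*h - h = 2*h)
R(u) = 0
(R(K(-4)) + ((31 + 10) + 29))**2 = (0 + ((31 + 10) + 29))**2 = (0 + (41 + 29))**2 = (0 + 70)**2 = 70**2 = 4900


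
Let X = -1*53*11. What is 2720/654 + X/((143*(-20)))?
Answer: 370931/85020 ≈ 4.3629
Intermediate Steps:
X = -583 (X = -53*11 = -583)
2720/654 + X/((143*(-20))) = 2720/654 - 583/(143*(-20)) = 2720*(1/654) - 583/(-2860) = 1360/327 - 583*(-1/2860) = 1360/327 + 53/260 = 370931/85020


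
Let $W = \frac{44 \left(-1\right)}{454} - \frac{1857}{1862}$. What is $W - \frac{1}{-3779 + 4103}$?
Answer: $- \frac{75136823}{68473188} \approx -1.0973$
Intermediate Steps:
$W = - \frac{462503}{422674}$ ($W = \left(-44\right) \frac{1}{454} - \frac{1857}{1862} = - \frac{22}{227} - \frac{1857}{1862} = - \frac{462503}{422674} \approx -1.0942$)
$W - \frac{1}{-3779 + 4103} = - \frac{462503}{422674} - \frac{1}{-3779 + 4103} = - \frac{462503}{422674} - \frac{1}{324} = - \frac{75136823}{68473188}$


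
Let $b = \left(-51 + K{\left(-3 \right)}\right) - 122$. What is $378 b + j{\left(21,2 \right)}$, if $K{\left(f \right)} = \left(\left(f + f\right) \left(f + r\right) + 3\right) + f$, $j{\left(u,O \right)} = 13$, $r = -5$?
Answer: $-47237$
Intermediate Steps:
$K{\left(f \right)} = 3 + f + 2 f \left(-5 + f\right)$ ($K{\left(f \right)} = \left(\left(f + f\right) \left(f - 5\right) + 3\right) + f = \left(2 f \left(-5 + f\right) + 3\right) + f = \left(3 + 2 f \left(-5 + f\right)\right) + f = 3 + f + 2 f \left(-5 + f\right)$)
$b = -125$ ($b = \left(-51 + \left(3 - -27 + 2 \left(-3\right)^{2}\right)\right) - 122 = \left(-51 + \left(3 + 27 + 2 \cdot 9\right)\right) - 122 = \left(-51 + \left(3 + 27 + 18\right)\right) - 122 = \left(-51 + 48\right) - 122 = -3 - 122 = -125$)
$378 b + j{\left(21,2 \right)} = 378 \left(-125\right) + 13 = -47250 + 13 = -47237$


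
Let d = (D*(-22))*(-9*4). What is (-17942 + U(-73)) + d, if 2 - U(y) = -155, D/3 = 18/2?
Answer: 3599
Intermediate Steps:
D = 27 (D = 3*(18/2) = 3*(18*(½)) = 3*9 = 27)
U(y) = 157 (U(y) = 2 - 1*(-155) = 2 + 155 = 157)
d = 21384 (d = (27*(-22))*(-9*4) = -594*(-36) = 21384)
(-17942 + U(-73)) + d = (-17942 + 157) + 21384 = -17785 + 21384 = 3599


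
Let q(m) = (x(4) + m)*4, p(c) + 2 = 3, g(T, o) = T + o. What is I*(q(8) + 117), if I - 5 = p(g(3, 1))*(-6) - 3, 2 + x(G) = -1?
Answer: -548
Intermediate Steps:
p(c) = 1 (p(c) = -2 + 3 = 1)
x(G) = -3 (x(G) = -2 - 1 = -3)
q(m) = -12 + 4*m (q(m) = (-3 + m)*4 = -12 + 4*m)
I = -4 (I = 5 + (1*(-6) - 3) = 5 + (-6 - 3) = 5 - 9 = -4)
I*(q(8) + 117) = -4*((-12 + 4*8) + 117) = -4*((-12 + 32) + 117) = -4*(20 + 117) = -4*137 = -548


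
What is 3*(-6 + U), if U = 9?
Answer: 9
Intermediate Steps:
3*(-6 + U) = 3*(-6 + 9) = 3*3 = 9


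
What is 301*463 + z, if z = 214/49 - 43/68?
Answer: 464369961/3332 ≈ 1.3937e+5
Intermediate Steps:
z = 12445/3332 (z = 214*(1/49) - 43*1/68 = 214/49 - 43/68 = 12445/3332 ≈ 3.7350)
301*463 + z = 301*463 + 12445/3332 = 139363 + 12445/3332 = 464369961/3332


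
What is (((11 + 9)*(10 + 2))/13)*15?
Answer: 3600/13 ≈ 276.92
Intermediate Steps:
(((11 + 9)*(10 + 2))/13)*15 = ((20*12)*(1/13))*15 = (240*(1/13))*15 = (240/13)*15 = 3600/13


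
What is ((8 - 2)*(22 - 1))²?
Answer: 15876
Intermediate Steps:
((8 - 2)*(22 - 1))² = (6*21)² = 126² = 15876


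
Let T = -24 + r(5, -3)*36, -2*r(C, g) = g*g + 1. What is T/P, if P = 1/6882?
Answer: -1403928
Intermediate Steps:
P = 1/6882 ≈ 0.00014531
r(C, g) = -1/2 - g**2/2 (r(C, g) = -(g*g + 1)/2 = -(g**2 + 1)/2 = -(1 + g**2)/2 = -1/2 - g**2/2)
T = -204 (T = -24 + (-1/2 - 1/2*(-3)**2)*36 = -24 + (-1/2 - 1/2*9)*36 = -24 + (-1/2 - 9/2)*36 = -24 - 5*36 = -24 - 180 = -204)
T/P = -204/1/6882 = -204*6882 = -1403928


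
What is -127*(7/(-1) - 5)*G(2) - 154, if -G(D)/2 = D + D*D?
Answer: -18442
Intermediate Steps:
G(D) = -2*D - 2*D**2 (G(D) = -2*(D + D*D) = -2*(D + D**2) = -2*D - 2*D**2)
-127*(7/(-1) - 5)*G(2) - 154 = -127*(7/(-1) - 5)*(-2*2*(1 + 2)) - 154 = -127*(7*(-1) - 5)*(-2*2*3) - 154 = -127*(-7 - 5)*(-12) - 154 = -(-1524)*(-12) - 154 = -127*144 - 154 = -18288 - 154 = -18442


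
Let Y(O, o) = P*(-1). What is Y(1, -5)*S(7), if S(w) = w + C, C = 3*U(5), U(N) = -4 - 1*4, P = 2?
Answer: 34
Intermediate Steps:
Y(O, o) = -2 (Y(O, o) = 2*(-1) = -2)
U(N) = -8 (U(N) = -4 - 4 = -8)
C = -24 (C = 3*(-8) = -24)
S(w) = -24 + w (S(w) = w - 24 = -24 + w)
Y(1, -5)*S(7) = -2*(-24 + 7) = -2*(-17) = 34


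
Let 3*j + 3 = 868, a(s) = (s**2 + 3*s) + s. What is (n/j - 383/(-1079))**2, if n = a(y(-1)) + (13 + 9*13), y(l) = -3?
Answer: 551148851236/871114222225 ≈ 0.63269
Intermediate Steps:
a(s) = s**2 + 4*s
j = 865/3 (j = -1 + (1/3)*868 = -1 + 868/3 = 865/3 ≈ 288.33)
n = 127 (n = -3*(4 - 3) + (13 + 9*13) = -3*1 + (13 + 117) = -3 + 130 = 127)
(n/j - 383/(-1079))**2 = (127/(865/3) - 383/(-1079))**2 = (127*(3/865) - 383*(-1/1079))**2 = (381/865 + 383/1079)**2 = (742394/933335)**2 = 551148851236/871114222225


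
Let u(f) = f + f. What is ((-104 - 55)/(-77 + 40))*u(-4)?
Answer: -1272/37 ≈ -34.378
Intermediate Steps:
u(f) = 2*f
((-104 - 55)/(-77 + 40))*u(-4) = ((-104 - 55)/(-77 + 40))*(2*(-4)) = -159/(-37)*(-8) = -159*(-1/37)*(-8) = (159/37)*(-8) = -1272/37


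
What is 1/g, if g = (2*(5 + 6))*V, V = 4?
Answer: 1/88 ≈ 0.011364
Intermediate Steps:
g = 88 (g = (2*(5 + 6))*4 = (2*11)*4 = 22*4 = 88)
1/g = 1/88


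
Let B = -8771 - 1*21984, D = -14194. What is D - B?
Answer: 16561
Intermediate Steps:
B = -30755 (B = -8771 - 21984 = -30755)
D - B = -14194 - 1*(-30755) = -14194 + 30755 = 16561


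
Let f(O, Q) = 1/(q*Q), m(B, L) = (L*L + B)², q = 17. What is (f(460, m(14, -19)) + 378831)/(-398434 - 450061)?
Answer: -905642859376/2028433359375 ≈ -0.44647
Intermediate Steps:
m(B, L) = (B + L²)² (m(B, L) = (L² + B)² = (B + L²)²)
f(O, Q) = 1/(17*Q)
(f(460, m(14, -19)) + 378831)/(-398434 - 450061) = (1/(17*((14 + (-19)²)²)) + 378831)/(-398434 - 450061) = (1/(17*((14 + 361)²)) + 378831)/(-848495) = (1/(17*(375²)) + 378831)*(-1/848495) = ((1/17)/140625 + 378831)*(-1/848495) = ((1/17)*(1/140625) + 378831)*(-1/848495) = (1/2390625 + 378831)*(-1/848495) = (905642859376/2390625)*(-1/848495) = -905642859376/2028433359375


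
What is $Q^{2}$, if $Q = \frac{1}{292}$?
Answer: $\frac{1}{85264} \approx 1.1728 \cdot 10^{-5}$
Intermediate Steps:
$Q = \frac{1}{292} \approx 0.0034247$
$Q^{2} = \left(\frac{1}{292}\right)^{2} = \frac{1}{85264}$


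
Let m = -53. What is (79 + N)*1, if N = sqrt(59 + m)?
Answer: 79 + sqrt(6) ≈ 81.449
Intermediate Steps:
N = sqrt(6) (N = sqrt(59 - 53) = sqrt(6) ≈ 2.4495)
(79 + N)*1 = (79 + sqrt(6))*1 = 79 + sqrt(6)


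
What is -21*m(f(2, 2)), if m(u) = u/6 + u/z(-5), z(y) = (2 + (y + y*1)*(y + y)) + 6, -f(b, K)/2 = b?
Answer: 133/9 ≈ 14.778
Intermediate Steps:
f(b, K) = -2*b
z(y) = 8 + 4*y² (z(y) = (2 + (y + y)*(2*y)) + 6 = (2 + (2*y)*(2*y)) + 6 = (2 + 4*y²) + 6 = 8 + 4*y²)
m(u) = 19*u/108 (m(u) = u/6 + u/(8 + 4*(-5)²) = u*(⅙) + u/(8 + 4*25) = u/6 + u/(8 + 100) = u/6 + u/108 = 19*u/108)
-21*m(f(2, 2)) = -133*(-2*2)/36 = -133*(-4)/36 = -21*(-19/27) = 133/9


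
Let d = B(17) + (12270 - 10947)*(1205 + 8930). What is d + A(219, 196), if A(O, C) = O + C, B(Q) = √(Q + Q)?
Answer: 13409020 + √34 ≈ 1.3409e+7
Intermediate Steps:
B(Q) = √2*√Q (B(Q) = √(2*Q) = √2*√Q)
A(O, C) = C + O
d = 13408605 + √34 (d = √2*√17 + (12270 - 10947)*(1205 + 8930) = √34 + 1323*10135 = √34 + 13408605 = 13408605 + √34 ≈ 1.3409e+7)
d + A(219, 196) = (13408605 + √34) + (196 + 219) = (13408605 + √34) + 415 = 13409020 + √34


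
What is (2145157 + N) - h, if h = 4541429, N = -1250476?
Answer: -3646748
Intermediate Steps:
(2145157 + N) - h = (2145157 - 1250476) - 1*4541429 = 894681 - 4541429 = -3646748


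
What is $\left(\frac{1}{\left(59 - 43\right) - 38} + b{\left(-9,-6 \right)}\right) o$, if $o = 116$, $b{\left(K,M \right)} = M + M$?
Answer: $- \frac{15370}{11} \approx -1397.3$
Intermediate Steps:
$b{\left(K,M \right)} = 2 M$
$\left(\frac{1}{\left(59 - 43\right) - 38} + b{\left(-9,-6 \right)}\right) o = \left(\frac{1}{\left(59 - 43\right) - 38} + 2 \left(-6\right)\right) 116 = \left(\frac{1}{\left(59 - 43\right) - 38} - 12\right) 116 = \left(\frac{1}{16 - 38} - 12\right) 116 = \left(\frac{1}{-22} - 12\right) 116 = \left(- \frac{1}{22} - 12\right) 116 = \left(- \frac{265}{22}\right) 116 = - \frac{15370}{11}$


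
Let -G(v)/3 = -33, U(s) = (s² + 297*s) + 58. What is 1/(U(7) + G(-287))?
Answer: 1/2285 ≈ 0.00043764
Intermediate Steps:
U(s) = 58 + s² + 297*s
G(v) = 99 (G(v) = -3*(-33) = 99)
1/(U(7) + G(-287)) = 1/((58 + 7² + 297*7) + 99) = 1/((58 + 49 + 2079) + 99) = 1/(2186 + 99) = 1/2285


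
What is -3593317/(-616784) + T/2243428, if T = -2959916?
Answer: 222704255019/49418231984 ≈ 4.5065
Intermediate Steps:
-3593317/(-616784) + T/2243428 = -3593317/(-616784) - 2959916/2243428 = -3593317*(-1/616784) - 2959916*1/2243428 = 513331/88112 - 739979/560857 = 222704255019/49418231984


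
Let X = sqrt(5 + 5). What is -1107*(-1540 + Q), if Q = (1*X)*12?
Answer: 1704780 - 13284*sqrt(10) ≈ 1.6628e+6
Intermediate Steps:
X = sqrt(10) ≈ 3.1623
Q = 12*sqrt(10) (Q = (1*sqrt(10))*12 = sqrt(10)*12 = 12*sqrt(10) ≈ 37.947)
-1107*(-1540 + Q) = -1107*(-1540 + 12*sqrt(10)) = 1704780 - 13284*sqrt(10)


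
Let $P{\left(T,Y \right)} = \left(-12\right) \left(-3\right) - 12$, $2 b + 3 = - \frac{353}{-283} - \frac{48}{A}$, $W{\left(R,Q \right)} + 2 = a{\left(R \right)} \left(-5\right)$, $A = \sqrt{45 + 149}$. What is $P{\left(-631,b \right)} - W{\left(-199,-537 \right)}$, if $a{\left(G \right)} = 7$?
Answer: $61$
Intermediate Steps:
$A = \sqrt{194} \approx 13.928$
$W{\left(R,Q \right)} = -37$ ($W{\left(R,Q \right)} = -2 + 7 \left(-5\right) = -2 - 35 = -37$)
$b = - \frac{248}{283} - \frac{12 \sqrt{194}}{97}$ ($b = - \frac{3}{2} + \frac{- \frac{353}{-283} - \frac{48}{\sqrt{194}}}{2} = - \frac{3}{2} + \frac{\left(-353\right) \left(- \frac{1}{283}\right) - 48 \frac{\sqrt{194}}{194}}{2} = - \frac{3}{2} + \frac{\frac{353}{283} - \frac{24 \sqrt{194}}{97}}{2} = - \frac{3}{2} + \left(\frac{353}{566} - \frac{12 \sqrt{194}}{97}\right) = - \frac{248}{283} - \frac{12 \sqrt{194}}{97} \approx -2.5994$)
$P{\left(T,Y \right)} = 24$ ($P{\left(T,Y \right)} = 36 - 12 = 24$)
$P{\left(-631,b \right)} - W{\left(-199,-537 \right)} = 24 - -37 = 24 + 37 = 61$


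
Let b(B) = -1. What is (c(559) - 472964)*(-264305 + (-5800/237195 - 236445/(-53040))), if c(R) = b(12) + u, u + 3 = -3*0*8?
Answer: 291236053938576587/2329782 ≈ 1.2501e+11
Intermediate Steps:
u = -3 (u = -3 - 3*0*8 = -3 + 0*8 = -3 + 0 = -3)
c(R) = -4 (c(R) = -1 - 3 = -4)
(c(559) - 472964)*(-264305 + (-5800/237195 - 236445/(-53040))) = (-4 - 472964)*(-264305 + (-5800/237195 - 236445/(-53040))) = -472968*(-264305 + (-5800*1/237195 - 236445*(-1/53040))) = -472968*(-264305 + (-1160/47439 + 15763/3536)) = -472968*(-264305 + 743679197/167744304) = -472968*(-44334914589523/167744304) = 291236053938576587/2329782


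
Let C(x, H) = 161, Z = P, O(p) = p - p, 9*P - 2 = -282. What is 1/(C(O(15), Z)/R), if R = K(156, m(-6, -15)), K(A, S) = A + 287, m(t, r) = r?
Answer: 443/161 ≈ 2.7516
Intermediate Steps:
P = -280/9 (P = 2/9 + (⅑)*(-282) = 2/9 - 94/3 = -280/9 ≈ -31.111)
K(A, S) = 287 + A
O(p) = 0
Z = -280/9 ≈ -31.111
R = 443 (R = 287 + 156 = 443)
1/(C(O(15), Z)/R) = 1/(161/443) = 443/161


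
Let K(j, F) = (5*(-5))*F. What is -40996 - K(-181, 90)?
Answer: -38746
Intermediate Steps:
K(j, F) = -25*F
-40996 - K(-181, 90) = -40996 - (-25)*90 = -40996 - 1*(-2250) = -40996 + 2250 = -38746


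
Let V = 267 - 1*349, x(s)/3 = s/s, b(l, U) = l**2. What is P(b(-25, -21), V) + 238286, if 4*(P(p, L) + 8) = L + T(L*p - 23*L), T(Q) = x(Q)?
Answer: 953033/4 ≈ 2.3826e+5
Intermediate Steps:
x(s) = 3 (x(s) = 3*(s/s) = 3*1 = 3)
V = -82 (V = 267 - 349 = -82)
T(Q) = 3
P(p, L) = -29/4 + L/4 (P(p, L) = -8 + (L + 3)/4 = -8 + (3 + L)/4 = -8 + (3/4 + L/4) = -29/4 + L/4)
P(b(-25, -21), V) + 238286 = (-29/4 + (1/4)*(-82)) + 238286 = (-29/4 - 41/2) + 238286 = -111/4 + 238286 = 953033/4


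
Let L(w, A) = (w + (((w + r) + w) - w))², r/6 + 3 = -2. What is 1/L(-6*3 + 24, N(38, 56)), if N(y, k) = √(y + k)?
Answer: 1/324 ≈ 0.0030864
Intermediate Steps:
r = -30 (r = -18 + 6*(-2) = -18 - 12 = -30)
N(y, k) = √(k + y)
L(w, A) = (-30 + 2*w)² (L(w, A) = (w + (((w - 30) + w) - w))² = (w + (((-30 + w) + w) - w))² = (w + ((-30 + 2*w) - w))² = (w + (-30 + w))² = (-30 + 2*w)²)
1/L(-6*3 + 24, N(38, 56)) = 1/(4*(-15 + (-6*3 + 24))²) = 1/(4*(-15 + (-18 + 24))²) = 1/(4*(-15 + 6)²) = 1/(4*(-9)²) = 1/(4*81) = 1/324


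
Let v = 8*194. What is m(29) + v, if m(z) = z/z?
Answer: 1553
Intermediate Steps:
v = 1552
m(z) = 1
m(29) + v = 1 + 1552 = 1553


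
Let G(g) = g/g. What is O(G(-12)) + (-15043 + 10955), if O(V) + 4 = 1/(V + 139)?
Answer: -572879/140 ≈ -4092.0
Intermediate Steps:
G(g) = 1
O(V) = -4 + 1/(139 + V) (O(V) = -4 + 1/(V + 139) = -4 + 1/(139 + V))
O(G(-12)) + (-15043 + 10955) = (-555 - 4*1)/(139 + 1) + (-15043 + 10955) = (-555 - 4)/140 - 4088 = (1/140)*(-559) - 4088 = -559/140 - 4088 = -572879/140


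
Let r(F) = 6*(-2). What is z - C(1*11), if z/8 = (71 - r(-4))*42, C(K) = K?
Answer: 27877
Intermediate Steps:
r(F) = -12
z = 27888 (z = 8*((71 - 1*(-12))*42) = 8*((71 + 12)*42) = 8*(83*42) = 8*3486 = 27888)
z - C(1*11) = 27888 - 11 = 27877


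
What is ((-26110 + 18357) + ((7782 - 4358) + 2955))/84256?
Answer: -687/42128 ≈ -0.016307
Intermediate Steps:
((-26110 + 18357) + ((7782 - 4358) + 2955))/84256 = (-7753 + (3424 + 2955))*(1/84256) = (-7753 + 6379)*(1/84256) = -1374*1/84256 = -687/42128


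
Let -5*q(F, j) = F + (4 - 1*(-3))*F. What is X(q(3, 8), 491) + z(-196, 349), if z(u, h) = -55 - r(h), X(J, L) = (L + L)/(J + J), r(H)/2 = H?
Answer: -20527/24 ≈ -855.29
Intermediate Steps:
r(H) = 2*H
q(F, j) = -8*F/5 (q(F, j) = -(F + (4 - 1*(-3))*F)/5 = -(F + (4 + 3)*F)/5 = -(F + 7*F)/5 = -8*F/5)
X(J, L) = L/J (X(J, L) = (2*L)/((2*J)) = (2*L)*(1/(2*J)) = L/J)
z(u, h) = -55 - 2*h
X(q(3, 8), 491) + z(-196, 349) = 491/((-8/5*3)) + (-55 - 2*349) = 491/(-24/5) + (-55 - 698) = 491*(-5/24) - 753 = -2455/24 - 753 = -20527/24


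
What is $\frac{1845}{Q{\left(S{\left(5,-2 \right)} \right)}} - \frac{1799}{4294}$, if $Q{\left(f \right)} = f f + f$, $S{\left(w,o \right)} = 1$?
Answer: $\frac{1979708}{2147} \approx 922.08$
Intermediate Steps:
$Q{\left(f \right)} = f + f^{2}$ ($Q{\left(f \right)} = f^{2} + f = f + f^{2}$)
$\frac{1845}{Q{\left(S{\left(5,-2 \right)} \right)}} - \frac{1799}{4294} = \frac{1845}{1 \left(1 + 1\right)} - \frac{1799}{4294} = \frac{1845}{1 \cdot 2} - \frac{1799}{4294} = \frac{1845}{2} - \frac{1799}{4294} = \frac{1979708}{2147}$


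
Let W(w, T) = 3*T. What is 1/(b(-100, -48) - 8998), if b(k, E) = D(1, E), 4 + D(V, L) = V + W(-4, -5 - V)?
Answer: -1/9019 ≈ -0.00011088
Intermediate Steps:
D(V, L) = -19 - 2*V (D(V, L) = -4 + (V + 3*(-5 - V)) = -4 + (V + (-15 - 3*V)) = -4 + (-15 - 2*V) = -19 - 2*V)
b(k, E) = -21 (b(k, E) = -19 - 2*1 = -19 - 2 = -21)
1/(b(-100, -48) - 8998) = 1/(-21 - 8998) = 1/(-9019) = -1/9019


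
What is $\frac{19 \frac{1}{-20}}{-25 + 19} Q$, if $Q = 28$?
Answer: $\frac{133}{30} \approx 4.4333$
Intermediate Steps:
$\frac{19 \frac{1}{-20}}{-25 + 19} Q = \frac{19 \frac{1}{-20}}{-25 + 19} \cdot 28 = \frac{19 \left(- \frac{1}{20}\right)}{-6} \cdot 28 = \left(- \frac{19}{20}\right) \left(- \frac{1}{6}\right) 28 = \frac{19}{120} \cdot 28 = \frac{133}{30}$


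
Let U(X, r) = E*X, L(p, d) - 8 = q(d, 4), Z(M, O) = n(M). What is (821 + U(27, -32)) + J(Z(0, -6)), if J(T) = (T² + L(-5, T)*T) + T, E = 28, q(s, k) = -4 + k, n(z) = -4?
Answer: 1557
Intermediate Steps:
Z(M, O) = -4
L(p, d) = 8 (L(p, d) = 8 + (-4 + 4) = 8 + 0 = 8)
J(T) = T² + 9*T (J(T) = (T² + 8*T) + T = T² + 9*T)
U(X, r) = 28*X
(821 + U(27, -32)) + J(Z(0, -6)) = (821 + 28*27) - 4*(9 - 4) = (821 + 756) - 4*5 = 1577 - 20 = 1557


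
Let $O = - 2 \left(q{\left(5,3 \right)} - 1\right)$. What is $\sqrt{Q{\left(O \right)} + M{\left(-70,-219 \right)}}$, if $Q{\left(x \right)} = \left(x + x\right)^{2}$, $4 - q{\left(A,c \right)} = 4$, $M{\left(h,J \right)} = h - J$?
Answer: $\sqrt{165} \approx 12.845$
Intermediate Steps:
$q{\left(A,c \right)} = 0$ ($q{\left(A,c \right)} = 4 - 4 = 0$)
$O = 2$ ($O = - 2 \left(0 - 1\right) = \left(-2\right) \left(-1\right) = 2$)
$Q{\left(x \right)} = 4 x^{2}$ ($Q{\left(x \right)} = \left(2 x\right)^{2} = 4 x^{2}$)
$\sqrt{Q{\left(O \right)} + M{\left(-70,-219 \right)}} = \sqrt{4 \cdot 2^{2} - -149} = \sqrt{4 \cdot 4 + \left(-70 + 219\right)} = \sqrt{16 + 149} = \sqrt{165}$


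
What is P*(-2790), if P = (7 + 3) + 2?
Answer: -33480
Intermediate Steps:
P = 12 (P = 10 + 2 = 12)
P*(-2790) = 12*(-2790) = -33480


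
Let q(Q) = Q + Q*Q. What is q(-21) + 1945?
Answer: 2365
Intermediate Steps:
q(Q) = Q + Q²
q(-21) + 1945 = -21*(1 - 21) + 1945 = -21*(-20) + 1945 = 420 + 1945 = 2365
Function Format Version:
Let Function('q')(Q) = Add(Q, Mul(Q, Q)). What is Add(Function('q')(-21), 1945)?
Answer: 2365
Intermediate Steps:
Function('q')(Q) = Add(Q, Pow(Q, 2))
Add(Function('q')(-21), 1945) = Add(Mul(-21, Add(1, -21)), 1945) = Add(Mul(-21, -20), 1945) = Add(420, 1945) = 2365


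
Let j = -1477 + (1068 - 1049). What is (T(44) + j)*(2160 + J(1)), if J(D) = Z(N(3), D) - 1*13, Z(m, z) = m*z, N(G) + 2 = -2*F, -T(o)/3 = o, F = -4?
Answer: -3423270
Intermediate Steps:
T(o) = -3*o
N(G) = 6 (N(G) = -2 - 2*(-4) = -2 + 8 = 6)
j = -1458 (j = -1477 + 19 = -1458)
J(D) = -13 + 6*D (J(D) = 6*D - 1*13 = 6*D - 13 = -13 + 6*D)
(T(44) + j)*(2160 + J(1)) = (-3*44 - 1458)*(2160 + (-13 + 6*1)) = (-132 - 1458)*(2160 + (-13 + 6)) = -1590*(2160 - 7) = -1590*2153 = -3423270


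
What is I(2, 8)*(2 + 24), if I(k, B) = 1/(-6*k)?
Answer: -13/6 ≈ -2.1667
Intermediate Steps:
I(k, B) = -1/(6*k)
I(2, 8)*(2 + 24) = (-⅙/2)*(2 + 24) = -⅙*½*26 = -1/12*26 = -13/6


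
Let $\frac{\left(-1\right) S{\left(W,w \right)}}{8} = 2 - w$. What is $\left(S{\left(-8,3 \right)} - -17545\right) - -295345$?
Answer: $312898$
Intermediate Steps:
$S{\left(W,w \right)} = -16 + 8 w$ ($S{\left(W,w \right)} = - 8 \left(2 - w\right) = -16 + 8 w$)
$\left(S{\left(-8,3 \right)} - -17545\right) - -295345 = \left(\left(-16 + 8 \cdot 3\right) - -17545\right) - -295345 = \left(\left(-16 + 24\right) + 17545\right) + 295345 = \left(8 + 17545\right) + 295345 = 17553 + 295345 = 312898$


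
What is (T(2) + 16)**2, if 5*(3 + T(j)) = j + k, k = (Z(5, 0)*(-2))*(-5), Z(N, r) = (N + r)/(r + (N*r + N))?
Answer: 5929/25 ≈ 237.16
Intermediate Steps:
Z(N, r) = (N + r)/(N + r + N*r) (Z(N, r) = (N + r)/(r + (N + N*r)) = (N + r)/(N + r + N*r))
k = 10 (k = (((5 + 0)/(5 + 0 + 5*0))*(-2))*(-5) = ((5/(5 + 0 + 0))*(-2))*(-5) = ((5/5)*(-2))*(-5) = (((1/5)*5)*(-2))*(-5) = (1*(-2))*(-5) = -2*(-5) = 10)
T(j) = -1 + j/5 (T(j) = -3 + (j + 10)/5 = -3 + (10 + j)/5 = -3 + (2 + j/5) = -1 + j/5)
(T(2) + 16)**2 = ((-1 + (1/5)*2) + 16)**2 = ((-1 + 2/5) + 16)**2 = (-3/5 + 16)**2 = (77/5)**2 = 5929/25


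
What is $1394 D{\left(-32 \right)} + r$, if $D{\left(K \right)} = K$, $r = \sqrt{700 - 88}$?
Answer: $-44608 + 6 \sqrt{17} \approx -44583.0$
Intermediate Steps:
$r = 6 \sqrt{17}$ ($r = \sqrt{612} = 6 \sqrt{17} \approx 24.739$)
$1394 D{\left(-32 \right)} + r = 1394 \left(-32\right) + 6 \sqrt{17} = -44608 + 6 \sqrt{17}$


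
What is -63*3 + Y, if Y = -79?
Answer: -268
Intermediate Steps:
-63*3 + Y = -63*3 - 79 = -189 - 79 = -268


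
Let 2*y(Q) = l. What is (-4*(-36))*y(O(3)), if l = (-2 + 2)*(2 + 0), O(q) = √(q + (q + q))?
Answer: 0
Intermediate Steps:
O(q) = √3*√q (O(q) = √(q + 2*q) = √(3*q) = √3*√q)
l = 0 (l = 0*2 = 0)
y(Q) = 0 (y(Q) = (½)*0 = 0)
(-4*(-36))*y(O(3)) = -4*(-36)*0 = 144*0 = 0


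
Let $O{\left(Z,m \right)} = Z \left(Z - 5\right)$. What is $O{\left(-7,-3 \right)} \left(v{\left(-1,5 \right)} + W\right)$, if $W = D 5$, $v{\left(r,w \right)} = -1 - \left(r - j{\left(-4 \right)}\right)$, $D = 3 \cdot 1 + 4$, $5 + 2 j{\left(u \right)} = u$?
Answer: $2562$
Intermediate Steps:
$j{\left(u \right)} = - \frac{5}{2} + \frac{u}{2}$
$O{\left(Z,m \right)} = Z \left(-5 + Z\right)$
$D = 7$ ($D = 3 + 4 = 7$)
$v{\left(r,w \right)} = - \frac{11}{2} - r$ ($v{\left(r,w \right)} = -1 - \left(r - \left(- \frac{5}{2} + \frac{1}{2} \left(-4\right)\right)\right) = -1 - \left(r - \left(- \frac{5}{2} - 2\right)\right) = -1 - \left(r - - \frac{9}{2}\right) = -1 - \left(r + \frac{9}{2}\right) = -1 - \left(\frac{9}{2} + r\right) = - \frac{11}{2} - r$)
$W = 35$ ($W = 7 \cdot 5 = 35$)
$O{\left(-7,-3 \right)} \left(v{\left(-1,5 \right)} + W\right) = - 7 \left(-5 - 7\right) \left(\left(- \frac{11}{2} - -1\right) + 35\right) = \left(-7\right) \left(-12\right) \left(\left(- \frac{11}{2} + 1\right) + 35\right) = 84 \left(- \frac{9}{2} + 35\right) = 84 \cdot \frac{61}{2} = 2562$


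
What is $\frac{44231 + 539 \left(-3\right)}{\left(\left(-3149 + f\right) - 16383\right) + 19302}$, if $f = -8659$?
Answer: $- \frac{42614}{8889} \approx -4.794$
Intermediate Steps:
$\frac{44231 + 539 \left(-3\right)}{\left(\left(-3149 + f\right) - 16383\right) + 19302} = \frac{44231 + 539 \left(-3\right)}{\left(\left(-3149 - 8659\right) - 16383\right) + 19302} = \frac{44231 - 1617}{\left(-11808 - 16383\right) + 19302} = \frac{42614}{-28191 + 19302} = \frac{42614}{-8889} = 42614 \left(- \frac{1}{8889}\right) = - \frac{42614}{8889}$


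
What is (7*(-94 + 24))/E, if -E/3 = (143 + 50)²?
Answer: 490/111747 ≈ 0.0043849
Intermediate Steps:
E = -111747 (E = -3*(143 + 50)² = -3*193² = -3*37249 = -111747)
(7*(-94 + 24))/E = (7*(-94 + 24))/(-111747) = (7*(-70))*(-1/111747) = -490*(-1/111747) = 490/111747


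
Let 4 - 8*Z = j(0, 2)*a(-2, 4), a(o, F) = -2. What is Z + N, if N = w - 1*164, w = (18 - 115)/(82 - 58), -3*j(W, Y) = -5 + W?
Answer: -1337/8 ≈ -167.13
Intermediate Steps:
j(W, Y) = 5/3 - W/3 (j(W, Y) = -(-5 + W)/3 = 5/3 - W/3)
Z = 11/12 (Z = ½ - (5/3 - ⅓*0)*(-2)/8 = ½ - (5/3 + 0)*(-2)/8 = ½ - 5*(-2)/24 = ½ - ⅛*(-10/3) = ½ + 5/12 = 11/12 ≈ 0.91667)
w = -97/24 ≈ -4.0417
N = -4033/24 (N = -97/24 - 1*164 = -97/24 - 164 = -4033/24 ≈ -168.04)
Z + N = 11/12 - 4033/24 = -1337/8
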